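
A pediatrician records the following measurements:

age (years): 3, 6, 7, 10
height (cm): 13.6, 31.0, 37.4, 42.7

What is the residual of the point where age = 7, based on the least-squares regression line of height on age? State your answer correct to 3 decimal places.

n = 4, Σx = 26, Σy = 124.7, Σxy = 915.6, Σx² = 194
Sxx = Σx² − (Σx)²/n = 194 − 169 = 25
Sxy = Σxy − (Σx)(Σy)/n = 915.6 − 810.55 = 105.05
b = Sxy/Sxx = 105.05/25 = 4.202
a = ȳ − b·x̄ = 31.175 − 4.202·6.5 = 3.862
ŷ(7) = 3.862 + 4.202·7 = 33.276
residual = y − ŷ = 37.4 − 33.276 = 4.124

4.124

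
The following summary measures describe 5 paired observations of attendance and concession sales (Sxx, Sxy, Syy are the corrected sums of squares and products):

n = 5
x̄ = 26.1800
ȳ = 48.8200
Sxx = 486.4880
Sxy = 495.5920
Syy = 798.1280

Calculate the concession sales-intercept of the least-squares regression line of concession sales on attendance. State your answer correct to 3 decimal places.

22.150

b = Sxy/Sxx = 495.592/486.488 = 1.018714
a = ȳ − b·x̄ = 48.82 − 1.018714·26.18 = 22.150075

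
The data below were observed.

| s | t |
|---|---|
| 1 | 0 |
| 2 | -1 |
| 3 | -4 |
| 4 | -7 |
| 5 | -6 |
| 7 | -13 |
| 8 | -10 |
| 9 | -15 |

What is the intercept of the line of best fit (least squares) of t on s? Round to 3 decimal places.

n = 8, Σx = 39, Σy = -56, Σxy = -378, Σx² = 249
Sxx = Σx² − (Σx)²/n = 249 − 190.125 = 58.875
Sxy = Σxy − (Σx)(Σy)/n = -378 − (-273) = -105
b = Sxy/Sxx = -105/58.875 = -1.783439
a = ȳ − b·x̄ = -7 − (-1.783439)·4.875 = 1.694268

1.694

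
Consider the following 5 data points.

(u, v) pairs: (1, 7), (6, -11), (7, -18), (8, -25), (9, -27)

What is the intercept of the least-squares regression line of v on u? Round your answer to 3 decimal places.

n = 5, Σx = 31, Σy = -74, Σxy = -628, Σx² = 231
Sxx = Σx² − (Σx)²/n = 231 − 192.2 = 38.8
Sxy = Σxy − (Σx)(Σy)/n = -628 − (-458.8) = -169.2
b = Sxy/Sxx = -169.2/38.8 = -4.360825
a = ȳ − b·x̄ = -14.8 − (-4.360825)·6.2 = 12.237113

12.237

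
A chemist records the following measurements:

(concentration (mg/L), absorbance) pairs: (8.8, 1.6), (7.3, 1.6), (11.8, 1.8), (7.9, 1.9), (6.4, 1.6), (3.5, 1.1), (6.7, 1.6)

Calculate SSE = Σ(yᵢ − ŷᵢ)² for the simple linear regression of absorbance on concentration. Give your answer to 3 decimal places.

0.148

n = 7, Σx = 52.4, Σy = 11.2, Σxy = 86.82, Σx² = 430.48, Σy² = 18.3
Sxx = Σx² − (Σx)²/n = 430.48 − 392.251429 = 38.228571
Sxy = Σxy − (Σx)(Σy)/n = 86.82 − 83.84 = 2.98
Syy = Σy² − (Σy)²/n = 18.3 − 17.92 = 0.38
b = Sxy/Sxx = 2.98/38.228571 = 0.077952
SSE = Syy − b·Sxy = 0.38 − 0.077952·2.98 = 0.147703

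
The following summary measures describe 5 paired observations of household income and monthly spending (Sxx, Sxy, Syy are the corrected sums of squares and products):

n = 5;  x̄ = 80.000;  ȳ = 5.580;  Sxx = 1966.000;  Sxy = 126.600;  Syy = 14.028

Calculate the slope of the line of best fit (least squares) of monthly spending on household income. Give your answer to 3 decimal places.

0.064

b = Sxy/Sxx = 126.6/1966 = 0.064395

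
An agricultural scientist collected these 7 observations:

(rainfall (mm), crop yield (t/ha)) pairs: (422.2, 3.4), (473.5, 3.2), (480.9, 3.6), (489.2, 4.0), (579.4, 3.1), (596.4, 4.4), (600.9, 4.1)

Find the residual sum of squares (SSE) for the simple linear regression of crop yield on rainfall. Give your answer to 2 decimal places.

1.13

n = 7, Σx = 3642.5, Σy = 25.8, Σxy = 13522.71, Σx² = 1925514.67, Σy² = 96.54
Sxx = Σx² − (Σx)²/n = 1925514.67 − 1895400.892857 = 30113.777143
Sxy = Σxy − (Σx)(Σy)/n = 13522.71 − 13425.214286 = 97.495714
Syy = Σy² − (Σy)²/n = 96.54 − 95.091429 = 1.448571
b = Sxy/Sxx = 97.495714/30113.777143 = 0.003238
SSE = Syy − b·Sxy = 1.448571 − 0.003238·97.495714 = 1.132921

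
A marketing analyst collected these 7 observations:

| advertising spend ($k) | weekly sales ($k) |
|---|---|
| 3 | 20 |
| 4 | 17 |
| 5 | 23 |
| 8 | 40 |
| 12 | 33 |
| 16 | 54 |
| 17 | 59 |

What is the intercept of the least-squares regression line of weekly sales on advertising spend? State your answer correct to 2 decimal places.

9.92

n = 7, Σx = 65, Σy = 246, Σxy = 2826, Σx² = 803
Sxx = Σx² − (Σx)²/n = 803 − 603.571429 = 199.428571
Sxy = Σxy − (Σx)(Σy)/n = 2826 − 2284.285714 = 541.714286
b = Sxy/Sxx = 541.714286/199.428571 = 2.716332
a = ȳ − b·x̄ = 35.142857 − 2.716332·9.285714 = 9.919771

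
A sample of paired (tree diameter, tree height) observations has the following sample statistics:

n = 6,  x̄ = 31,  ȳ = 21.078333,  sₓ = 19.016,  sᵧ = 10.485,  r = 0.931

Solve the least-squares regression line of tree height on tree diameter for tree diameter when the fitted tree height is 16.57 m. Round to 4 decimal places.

22.2175

b = r · sᵧ/sₓ = 0.931 · 10.485/19.016 = 0.513333
a = ȳ − b·x̄ = 21.078333 − 0.513333·31 = 5.165019
Set a + b·x = 16.57: x = (16.57 − 5.165019) / 0.513333 = 22.217523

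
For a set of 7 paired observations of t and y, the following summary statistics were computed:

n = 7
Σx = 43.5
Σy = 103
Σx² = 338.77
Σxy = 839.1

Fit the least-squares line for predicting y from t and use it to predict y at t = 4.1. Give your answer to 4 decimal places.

Sxx = Σx² − (Σx)²/n = 338.77 − 270.321429 = 68.448571
Sxy = Σxy − (Σx)(Σy)/n = 839.1 − 640.071429 = 199.028571
b = Sxy/Sxx = 199.028571/68.448571 = 2.907710
a = ȳ − b·x̄ = 14.714286 − 2.907710·6.214286 = -3.355053
ŷ(4.1) = a + b·4.1 = -3.355053 + 2.907710·4.1 = 8.566557

8.5666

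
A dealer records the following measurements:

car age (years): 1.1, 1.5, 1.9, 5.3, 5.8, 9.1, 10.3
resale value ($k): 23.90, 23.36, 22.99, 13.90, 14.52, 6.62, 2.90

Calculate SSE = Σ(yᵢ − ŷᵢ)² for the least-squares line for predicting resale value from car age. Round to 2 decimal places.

n = 7, Σx = 35, Σy = 108.19, Σxy = 353.009, Σx² = 257.7, Σy² = 2101.7145
Sxx = Σx² − (Σx)²/n = 257.7 − 175 = 82.7
Sxy = Σxy − (Σx)(Σy)/n = 353.009 − 540.95 = -187.941
Syy = Σy² − (Σy)²/n = 2101.7145 − 1672.153729 = 429.560771
b = Sxy/Sxx = -187.941/82.7 = -2.272563
SSE = Syy − b·Sxy = 429.560771 − (-2.272563)·(-187.941) = 2.452918

2.45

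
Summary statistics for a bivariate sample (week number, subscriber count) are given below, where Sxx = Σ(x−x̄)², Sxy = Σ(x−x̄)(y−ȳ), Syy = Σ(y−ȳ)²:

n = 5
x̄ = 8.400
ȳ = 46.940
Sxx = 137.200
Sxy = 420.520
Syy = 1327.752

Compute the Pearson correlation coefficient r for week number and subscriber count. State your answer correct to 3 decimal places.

r = Sxy/√(Sxx·Syy) = 420.52/√(182167.5744) = 420.52/426.810935 = 0.985261

0.985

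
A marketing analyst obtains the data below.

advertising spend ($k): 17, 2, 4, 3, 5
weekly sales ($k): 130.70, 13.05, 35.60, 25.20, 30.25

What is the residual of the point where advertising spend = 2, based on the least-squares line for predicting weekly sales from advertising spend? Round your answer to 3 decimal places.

n = 5, Σx = 31, Σy = 234.8, Σxy = 2617.25, Σx² = 343
Sxx = Σx² − (Σx)²/n = 343 − 192.2 = 150.8
Sxy = Σxy − (Σx)(Σy)/n = 2617.25 − 1455.76 = 1161.49
b = Sxy/Sxx = 1161.49/150.8 = 7.702188
a = ȳ − b·x̄ = 46.96 − 7.702188·6.2 = -0.793568
ŷ(2) = -0.793568 + 7.702188·2 = 14.610809
residual = y − ŷ = 13.05 − 14.610809 = -1.560809

-1.561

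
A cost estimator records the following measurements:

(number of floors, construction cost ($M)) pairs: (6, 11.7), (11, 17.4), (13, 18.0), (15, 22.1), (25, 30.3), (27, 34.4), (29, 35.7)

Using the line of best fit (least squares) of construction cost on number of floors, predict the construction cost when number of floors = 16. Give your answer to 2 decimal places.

n = 7, Σx = 126, Σy = 169.6, Σxy = 3548.7, Σx² = 2746
Sxx = Σx² − (Σx)²/n = 2746 − 2268 = 478
Sxy = Σxy − (Σx)(Σy)/n = 3548.7 − 3052.8 = 495.9
b = Sxy/Sxx = 495.9/478 = 1.037448
a = ȳ − b·x̄ = 24.228571 − 1.037448·18 = 5.554513
ŷ(16) = a + b·16 = 5.554513 + 1.037448·16 = 22.153676

22.15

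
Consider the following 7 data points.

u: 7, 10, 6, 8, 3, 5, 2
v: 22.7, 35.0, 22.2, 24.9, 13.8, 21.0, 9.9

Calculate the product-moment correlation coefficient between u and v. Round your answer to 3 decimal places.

0.976

n = 7, Σx = 41, Σy = 149.5, Σxy = 1007.5, Σx² = 287, Σy² = 3582.59
Sxx = Σx² − (Σx)²/n = 287 − 240.142857 = 46.857143
Sxy = Σxy − (Σx)(Σy)/n = 1007.5 − 875.642857 = 131.857143
Syy = Σy² − (Σy)²/n = 3582.59 − 3192.892857 = 389.697143
r = Sxy/√(Sxx·Syy) = 131.857143/√(18260.094694) = 131.857143/135.129918 = 0.975781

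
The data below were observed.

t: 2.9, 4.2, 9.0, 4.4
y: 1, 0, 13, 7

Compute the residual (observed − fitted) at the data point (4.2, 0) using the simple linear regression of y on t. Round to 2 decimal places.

-3.38

n = 4, Σx = 20.5, Σy = 21, Σxy = 150.7, Σx² = 126.41
Sxx = Σx² − (Σx)²/n = 126.41 − 105.0625 = 21.3475
Sxy = Σxy − (Σx)(Σy)/n = 150.7 − 107.625 = 43.075
b = Sxy/Sxx = 43.075/21.3475 = 2.017801
a = ȳ − b·x̄ = 5.25 − 2.017801·5.125 = -5.091228
ŷ(4.2) = -5.091228 + 2.017801·4.2 = 3.383534
residual = y − ŷ = 0 − 3.383534 = -3.383534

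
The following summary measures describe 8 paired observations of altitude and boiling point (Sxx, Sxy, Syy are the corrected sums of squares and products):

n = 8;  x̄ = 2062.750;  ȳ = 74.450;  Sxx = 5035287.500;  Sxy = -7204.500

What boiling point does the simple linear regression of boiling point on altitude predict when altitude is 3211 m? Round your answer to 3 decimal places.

72.807

b = Sxy/Sxx = -7204.5/5035287.5 = -0.001431
a = ȳ − b·x̄ = 74.45 − (-0.001431)·2062.75 = 77.401387
ŷ(3211) = a + b·3211 = 77.401387 + (-0.001431)·3211 = 72.807081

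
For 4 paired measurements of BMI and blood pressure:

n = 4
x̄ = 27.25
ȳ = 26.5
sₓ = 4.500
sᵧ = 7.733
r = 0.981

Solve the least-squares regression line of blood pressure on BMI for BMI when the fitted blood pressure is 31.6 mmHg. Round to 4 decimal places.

30.2753

b = r · sᵧ/sₓ = 0.981 · 7.733/4.5 = 1.685794
a = ȳ − b·x̄ = 26.5 − 1.685794·27.25 = -19.437887
Set a + b·x = 31.6: x = (31.6 − (-19.437887)) / 1.685794 = 30.275281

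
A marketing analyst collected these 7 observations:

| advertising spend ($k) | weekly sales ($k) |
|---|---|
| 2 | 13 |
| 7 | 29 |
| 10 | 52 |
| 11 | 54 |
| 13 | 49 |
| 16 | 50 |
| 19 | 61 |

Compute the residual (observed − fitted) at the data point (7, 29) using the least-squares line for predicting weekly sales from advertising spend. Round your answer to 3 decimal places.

-3.995

n = 7, Σx = 78, Σy = 308, Σxy = 3939, Σx² = 1060
Sxx = Σx² − (Σx)²/n = 1060 − 869.142857 = 190.857143
Sxy = Σxy − (Σx)(Σy)/n = 3939 − 3432 = 507
b = Sxy/Sxx = 507/190.857143 = 2.656437
a = ȳ − b·x̄ = 44 − 2.656437·11.142857 = 14.399701
ŷ(7) = 14.399701 + 2.656437·7 = 32.994760
residual = y − ŷ = 29 − 32.994760 = -3.994760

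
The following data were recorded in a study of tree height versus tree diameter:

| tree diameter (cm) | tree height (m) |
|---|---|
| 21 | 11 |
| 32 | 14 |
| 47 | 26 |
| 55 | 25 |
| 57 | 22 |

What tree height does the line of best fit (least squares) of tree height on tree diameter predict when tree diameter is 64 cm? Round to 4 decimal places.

28.0400

n = 5, Σx = 212, Σy = 98, Σxy = 4530, Σx² = 9948
Sxx = Σx² − (Σx)²/n = 9948 − 8988.8 = 959.2
Sxy = Σxy − (Σx)(Σy)/n = 4530 − 4155.2 = 374.8
b = Sxy/Sxx = 374.8/959.2 = 0.390742
a = ȳ − b·x̄ = 19.6 − 0.390742·42.4 = 3.032527
ŷ(64) = a + b·64 = 3.032527 + 0.390742·64 = 28.040033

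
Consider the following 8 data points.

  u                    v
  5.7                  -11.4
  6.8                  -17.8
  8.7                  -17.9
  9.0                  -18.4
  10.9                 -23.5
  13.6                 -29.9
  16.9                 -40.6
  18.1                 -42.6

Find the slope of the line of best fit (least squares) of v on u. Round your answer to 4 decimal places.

n = 8, Σx = 89.7, Σy = -202.1, Σxy = -2627.34, Σx² = 1152.41
Sxx = Σx² − (Σx)²/n = 1152.41 − 1005.76125 = 146.64875
Sxy = Σxy − (Σx)(Σy)/n = -2627.34 − (-2266.04625) = -361.29375
b = Sxy/Sxx = -361.29375/146.64875 = -2.463667

-2.4637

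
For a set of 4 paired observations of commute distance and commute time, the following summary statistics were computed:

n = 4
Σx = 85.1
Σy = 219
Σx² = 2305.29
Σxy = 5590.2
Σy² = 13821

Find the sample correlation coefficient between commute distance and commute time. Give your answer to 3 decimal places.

Sxx = Σx² − (Σx)²/n = 2305.29 − 1810.5025 = 494.7875
Sxy = Σxy − (Σx)(Σy)/n = 5590.2 − 4659.225 = 930.975
Syy = Σy² − (Σy)²/n = 13821 − 11990.25 = 1830.75
r = Sxy/√(Sxx·Syy) = 930.975/√(905832.215625) = 930.975/951.752182 = 0.978170

0.978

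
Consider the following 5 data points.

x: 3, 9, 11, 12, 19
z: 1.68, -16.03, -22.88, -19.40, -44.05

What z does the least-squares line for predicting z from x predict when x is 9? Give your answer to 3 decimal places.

-15.076

n = 5, Σx = 54, Σy = -100.68, Σxy = -1460.66, Σx² = 716
Sxx = Σx² − (Σx)²/n = 716 − 583.2 = 132.8
Sxy = Σxy − (Σx)(Σy)/n = -1460.66 − (-1087.344) = -373.316
b = Sxy/Sxx = -373.316/132.8 = -2.811114
a = ȳ − b·x̄ = -20.136 − (-2.811114)·10.8 = 10.224036
ŷ(9) = a + b·9 = 10.224036 + (-2.811114)·9 = -15.075994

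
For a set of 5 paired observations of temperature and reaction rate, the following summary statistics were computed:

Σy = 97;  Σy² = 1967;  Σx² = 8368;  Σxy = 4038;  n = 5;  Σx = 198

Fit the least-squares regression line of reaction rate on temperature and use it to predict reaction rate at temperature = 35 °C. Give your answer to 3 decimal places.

17.683

Sxx = Σx² − (Σx)²/n = 8368 − 7840.8 = 527.2
Sxy = Σxy − (Σx)(Σy)/n = 4038 − 3841.2 = 196.8
b = Sxy/Sxx = 196.8/527.2 = 0.373293
a = ȳ − b·x̄ = 19.4 − 0.373293·39.6 = 4.617602
ŷ(35) = a + b·35 = 4.617602 + 0.373293·35 = 17.682853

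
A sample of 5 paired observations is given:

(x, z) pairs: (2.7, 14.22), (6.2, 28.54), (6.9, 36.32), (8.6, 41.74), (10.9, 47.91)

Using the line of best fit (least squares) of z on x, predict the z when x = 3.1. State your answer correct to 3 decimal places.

17.012

n = 5, Σx = 35.3, Σy = 168.73, Σxy = 1347.133, Σx² = 286.11
Sxx = Σx² − (Σx)²/n = 286.11 − 249.218 = 36.892
Sxy = Σxy − (Σx)(Σy)/n = 1347.133 − 1191.2338 = 155.8992
b = Sxy/Sxx = 155.8992/36.892 = 4.225827
a = ȳ − b·x̄ = 33.746 − 4.225827·7.06 = 3.911663
ŷ(3.1) = a + b·3.1 = 3.911663 + 4.225827·3.1 = 17.011726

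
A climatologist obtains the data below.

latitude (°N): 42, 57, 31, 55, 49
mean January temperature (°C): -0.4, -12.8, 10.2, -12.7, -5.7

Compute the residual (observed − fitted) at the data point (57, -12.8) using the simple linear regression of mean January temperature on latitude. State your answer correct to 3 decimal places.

n = 5, Σx = 234, Σy = -21.4, Σxy = -1408, Σx² = 11400
Sxx = Σx² − (Σx)²/n = 11400 − 10951.2 = 448.8
Sxy = Σxy − (Σx)(Σy)/n = -1408 − (-1001.52) = -406.48
b = Sxy/Sxx = -406.48/448.8 = -0.905704
a = ȳ − b·x̄ = -4.28 − (-0.905704)·46.8 = 38.106952
ŷ(57) = 38.106952 + (-0.905704)·57 = -13.518182
residual = y − ŷ = -12.8 − (-13.518182) = 0.718182

0.718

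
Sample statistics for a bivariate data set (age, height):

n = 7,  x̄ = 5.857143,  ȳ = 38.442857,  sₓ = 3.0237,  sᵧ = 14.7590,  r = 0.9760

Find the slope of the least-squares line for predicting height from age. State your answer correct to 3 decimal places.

4.764

b = r · sᵧ/sₓ = 0.976 · 14.759/3.0237 = 4.763959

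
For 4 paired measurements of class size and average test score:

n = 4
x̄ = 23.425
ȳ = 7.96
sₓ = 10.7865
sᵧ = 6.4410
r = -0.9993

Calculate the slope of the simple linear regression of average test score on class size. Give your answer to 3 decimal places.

b = r · sᵧ/sₓ = -0.9993 · 6.441/10.7865 = -0.596717

-0.597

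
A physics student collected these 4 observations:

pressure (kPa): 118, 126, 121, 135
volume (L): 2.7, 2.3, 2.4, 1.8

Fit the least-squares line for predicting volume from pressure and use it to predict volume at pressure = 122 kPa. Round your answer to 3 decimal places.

2.448

n = 4, Σx = 500, Σy = 9.2, Σxy = 1141.8, Σx² = 62666
Sxx = Σx² − (Σx)²/n = 62666 − 62500 = 166
Sxy = Σxy − (Σx)(Σy)/n = 1141.8 − 1150 = -8.2
b = Sxy/Sxx = -8.2/166 = -0.049398
a = ȳ − b·x̄ = 2.3 − (-0.049398)·125 = 8.474699
ŷ(122) = a + b·122 = 8.474699 + (-0.049398)·122 = 2.448193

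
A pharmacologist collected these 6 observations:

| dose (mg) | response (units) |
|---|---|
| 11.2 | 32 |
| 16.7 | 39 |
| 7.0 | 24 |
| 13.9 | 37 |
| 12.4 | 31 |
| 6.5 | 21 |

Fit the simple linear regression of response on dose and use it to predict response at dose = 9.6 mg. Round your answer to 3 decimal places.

27.740

n = 6, Σx = 67.7, Σy = 184, Σxy = 2212.9, Σx² = 842.55
Sxx = Σx² − (Σx)²/n = 842.55 − 763.881667 = 78.668333
Sxy = Σxy − (Σx)(Σy)/n = 2212.9 − 2076.133333 = 136.766667
b = Sxy/Sxx = 136.766667/78.668333 = 1.738522
a = ȳ − b·x̄ = 30.666667 − 1.738522·11.283333 = 11.050338
ŷ(9.6) = a + b·9.6 = 11.050338 + 1.738522·9.6 = 27.740154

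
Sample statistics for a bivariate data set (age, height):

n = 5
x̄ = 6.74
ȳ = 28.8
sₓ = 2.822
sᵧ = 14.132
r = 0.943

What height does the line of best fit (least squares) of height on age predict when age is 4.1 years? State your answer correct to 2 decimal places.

16.33

b = r · sᵧ/sₓ = 0.943 · 14.132/2.822 = 4.722352
a = ȳ − b·x̄ = 28.8 − 4.722352·6.74 = -3.028649
ŷ(4.1) = a + b·4.1 = -3.028649 + 4.722352·4.1 = 16.332992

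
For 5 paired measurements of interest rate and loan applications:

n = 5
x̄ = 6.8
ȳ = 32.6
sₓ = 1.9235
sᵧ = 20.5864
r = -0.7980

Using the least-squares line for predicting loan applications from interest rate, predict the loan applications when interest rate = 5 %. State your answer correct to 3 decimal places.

b = r · sᵧ/sₓ = -0.798 · 20.5864/1.9235 = -8.540654
a = ȳ − b·x̄ = 32.6 − (-8.540654)·6.8 = 90.676444
ŷ(5) = a + b·5 = 90.676444 + (-8.540654)·5 = 47.973176

47.973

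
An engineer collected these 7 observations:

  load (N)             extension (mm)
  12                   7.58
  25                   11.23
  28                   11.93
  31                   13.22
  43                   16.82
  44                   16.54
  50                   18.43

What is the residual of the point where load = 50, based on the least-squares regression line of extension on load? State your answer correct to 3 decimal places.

n = 7, Σx = 233, Σy = 95.75, Σxy = 3488.09, Σx² = 8799
Sxx = Σx² − (Σx)²/n = 8799 − 7755.571429 = 1043.428571
Sxy = Σxy − (Σx)(Σy)/n = 3488.09 − 3187.107143 = 300.982857
b = Sxy/Sxx = 300.982857/1043.428571 = 0.288456
a = ȳ − b·x̄ = 13.678571 − 0.288456·33.285714 = 4.077119
ŷ(50) = 4.077119 + 0.288456·50 = 18.499901
residual = y − ŷ = 18.43 − 18.499901 = -0.069901

-0.070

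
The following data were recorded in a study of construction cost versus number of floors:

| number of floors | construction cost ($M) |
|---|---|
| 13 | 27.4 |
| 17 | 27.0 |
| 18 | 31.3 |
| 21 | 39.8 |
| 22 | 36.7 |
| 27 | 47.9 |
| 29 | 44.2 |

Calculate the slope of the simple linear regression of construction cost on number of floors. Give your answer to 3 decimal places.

n = 7, Σx = 147, Σy = 254.3, Σxy = 5596.9, Σx² = 3277
Sxx = Σx² − (Σx)²/n = 3277 − 3087 = 190
Sxy = Σxy − (Σx)(Σy)/n = 5596.9 − 5340.3 = 256.6
b = Sxy/Sxx = 256.6/190 = 1.350526

1.351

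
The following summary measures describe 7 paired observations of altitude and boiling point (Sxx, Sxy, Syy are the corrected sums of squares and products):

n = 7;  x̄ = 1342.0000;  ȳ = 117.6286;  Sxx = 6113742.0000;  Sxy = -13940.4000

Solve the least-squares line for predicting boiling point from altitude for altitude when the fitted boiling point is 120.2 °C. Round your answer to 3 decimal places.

b = Sxy/Sxx = -13940.4/6113742 = -0.002280
a = ȳ − b·x̄ = 117.6286 − (-0.002280)·1342 = 120.688594
Set a + b·x = 120.2: x = (120.2 − 120.688594) / (-0.002280) = 214.279405

214.279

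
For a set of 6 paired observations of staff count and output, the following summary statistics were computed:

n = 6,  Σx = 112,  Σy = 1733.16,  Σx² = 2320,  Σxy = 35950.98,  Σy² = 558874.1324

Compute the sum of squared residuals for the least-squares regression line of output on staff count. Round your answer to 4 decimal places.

Sxx = Σx² − (Σx)²/n = 2320 − 2090.666667 = 229.333333
Sxy = Σxy − (Σx)(Σy)/n = 35950.98 − 32352.32 = 3598.66
Syy = Σy² − (Σy)²/n = 558874.1324 − 500640.5976 = 58233.5348
b = Sxy/Sxx = 3598.66/229.333333 = 15.691831
SSE = Syy − b·Sxy = 58233.5348 − 15.691831·3598.66 = 1763.968831

1763.9688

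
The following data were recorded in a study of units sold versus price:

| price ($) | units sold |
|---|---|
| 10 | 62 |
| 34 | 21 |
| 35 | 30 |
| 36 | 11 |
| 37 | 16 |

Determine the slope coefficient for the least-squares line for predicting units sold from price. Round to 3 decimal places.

-1.683

n = 5, Σx = 152, Σy = 140, Σxy = 3372, Σx² = 5146
Sxx = Σx² − (Σx)²/n = 5146 − 4620.8 = 525.2
Sxy = Σxy − (Σx)(Σy)/n = 3372 − 4256 = -884
b = Sxy/Sxx = -884/525.2 = -1.683168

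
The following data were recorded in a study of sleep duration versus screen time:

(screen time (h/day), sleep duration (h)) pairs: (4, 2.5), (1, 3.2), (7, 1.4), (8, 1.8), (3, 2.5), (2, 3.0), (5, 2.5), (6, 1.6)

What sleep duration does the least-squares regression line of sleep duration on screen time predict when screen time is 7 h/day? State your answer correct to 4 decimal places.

n = 8, Σx = 36, Σy = 18.5, Σxy = 73, Σx² = 204
Sxx = Σx² − (Σx)²/n = 204 − 162 = 42
Sxy = Σxy − (Σx)(Σy)/n = 73 − 83.25 = -10.25
b = Sxy/Sxx = -10.25/42 = -0.244048
a = ȳ − b·x̄ = 2.3125 − (-0.244048)·4.5 = 3.410714
ŷ(7) = a + b·7 = 3.410714 + (-0.244048)·7 = 1.702381

1.7024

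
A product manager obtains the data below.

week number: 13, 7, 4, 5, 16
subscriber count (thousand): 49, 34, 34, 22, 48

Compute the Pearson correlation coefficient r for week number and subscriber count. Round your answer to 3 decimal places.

0.872

n = 5, Σx = 45, Σy = 187, Σxy = 1889, Σx² = 515, Σy² = 7501
Sxx = Σx² − (Σx)²/n = 515 − 405 = 110
Sxy = Σxy − (Σx)(Σy)/n = 1889 − 1683 = 206
Syy = Σy² − (Σy)²/n = 7501 − 6993.8 = 507.2
r = Sxy/√(Sxx·Syy) = 206/√(55792) = 206/236.203302 = 0.872130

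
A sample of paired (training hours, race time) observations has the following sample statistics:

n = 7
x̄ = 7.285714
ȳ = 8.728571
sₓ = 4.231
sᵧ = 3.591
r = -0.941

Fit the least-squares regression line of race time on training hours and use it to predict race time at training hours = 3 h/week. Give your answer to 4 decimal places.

b = r · sᵧ/sₓ = -0.941 · 3.591/4.231 = -0.798660
a = ȳ − b·x̄ = 8.728571 − (-0.798660)·7.285714 = 14.547380
ŷ(3) = a + b·3 = 14.547380 + (-0.798660)·3 = 12.151400

12.1514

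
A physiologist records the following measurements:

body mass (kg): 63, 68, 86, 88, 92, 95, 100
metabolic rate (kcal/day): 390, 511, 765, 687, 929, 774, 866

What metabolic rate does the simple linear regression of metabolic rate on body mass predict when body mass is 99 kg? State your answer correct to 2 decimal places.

n = 7, Σx = 592, Σy = 4922, Σxy = 431162, Σx² = 51222
Sxx = Σx² − (Σx)²/n = 51222 − 50066.285714 = 1155.714286
Sxy = Σxy − (Σx)(Σy)/n = 431162 − 416260.571429 = 14901.428571
b = Sxy/Sxx = 14901.428571/1155.714286 = 12.893696
a = ȳ − b·x̄ = 703.142857 − 12.893696·84.571429 = -387.295426
ŷ(99) = a + b·99 = -387.295426 + 12.893696·99 = 889.180470

889.18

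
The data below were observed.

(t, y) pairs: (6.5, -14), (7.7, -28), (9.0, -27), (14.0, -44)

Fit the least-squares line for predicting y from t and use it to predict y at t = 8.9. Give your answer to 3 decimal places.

-26.842

n = 4, Σx = 37.2, Σy = -113, Σxy = -1165.6, Σx² = 378.54
Sxx = Σx² − (Σx)²/n = 378.54 − 345.96 = 32.58
Sxy = Σxy − (Σx)(Σy)/n = -1165.6 − (-1050.9) = -114.7
b = Sxy/Sxx = -114.7/32.58 = -3.520565
a = ȳ − b·x̄ = -28.25 − (-3.520565)·9.3 = 4.491252
ŷ(8.9) = a + b·8.9 = 4.491252 + (-3.520565)·8.9 = -26.841774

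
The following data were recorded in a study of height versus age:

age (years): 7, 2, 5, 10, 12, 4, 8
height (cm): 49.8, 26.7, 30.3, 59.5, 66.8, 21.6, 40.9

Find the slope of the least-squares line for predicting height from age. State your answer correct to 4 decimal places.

4.6218

n = 7, Σx = 48, Σy = 295.6, Σxy = 2363.7, Σx² = 402
Sxx = Σx² − (Σx)²/n = 402 − 329.142857 = 72.857143
Sxy = Σxy − (Σx)(Σy)/n = 2363.7 − 2026.971429 = 336.728571
b = Sxy/Sxx = 336.728571/72.857143 = 4.621765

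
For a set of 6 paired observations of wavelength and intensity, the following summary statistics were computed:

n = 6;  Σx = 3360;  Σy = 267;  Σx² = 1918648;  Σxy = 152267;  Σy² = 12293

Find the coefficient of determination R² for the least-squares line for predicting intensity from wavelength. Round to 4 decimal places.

Sxx = Σx² − (Σx)²/n = 1918648 − 1881600 = 37048
Sxy = Σxy − (Σx)(Σy)/n = 152267 − 149520 = 2747
Syy = Σy² − (Σy)²/n = 12293 − 11881.5 = 411.5
R² = Sxy²/(Sxx·Syy) = (2747)²/(37048·411.5) = 0.494974

0.4950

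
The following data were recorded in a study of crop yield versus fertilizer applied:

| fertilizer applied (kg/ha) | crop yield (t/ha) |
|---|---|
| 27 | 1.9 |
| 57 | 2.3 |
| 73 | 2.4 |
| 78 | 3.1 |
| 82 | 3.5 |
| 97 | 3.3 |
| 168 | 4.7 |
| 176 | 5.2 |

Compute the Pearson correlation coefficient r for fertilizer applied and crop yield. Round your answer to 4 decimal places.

n = 8, Σx = 758, Σy = 26.4, Σxy = 2911.3, Σx² = 90724, Σy² = 96.54
Sxx = Σx² − (Σx)²/n = 90724 − 71820.5 = 18903.5
Sxy = Σxy − (Σx)(Σy)/n = 2911.3 − 2501.4 = 409.9
Syy = Σy² − (Σy)²/n = 96.54 − 87.12 = 9.42
r = Sxy/√(Sxx·Syy) = 409.9/√(178070.97) = 409.9/421.984561 = 0.971363

0.9714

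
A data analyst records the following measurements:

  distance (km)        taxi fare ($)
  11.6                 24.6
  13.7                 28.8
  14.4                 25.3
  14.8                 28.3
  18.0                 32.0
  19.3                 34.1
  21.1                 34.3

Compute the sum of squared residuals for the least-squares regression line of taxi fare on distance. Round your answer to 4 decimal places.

11.0027

n = 7, Σx = 112.9, Σy = 207.4, Σxy = 3420.94, Σx² = 1890.35, Σy² = 6238.88
Sxx = Σx² − (Σx)²/n = 1890.35 − 1820.915714 = 69.434286
Sxy = Σxy − (Σx)(Σy)/n = 3420.94 − 3345.065714 = 75.874286
Syy = Σy² − (Σy)²/n = 6238.88 − 6144.965714 = 93.914286
b = Sxy/Sxx = 75.874286/69.434286 = 1.092750
SSE = Syy − b·Sxy = 93.914286 − 1.092750·75.874286 = 11.002693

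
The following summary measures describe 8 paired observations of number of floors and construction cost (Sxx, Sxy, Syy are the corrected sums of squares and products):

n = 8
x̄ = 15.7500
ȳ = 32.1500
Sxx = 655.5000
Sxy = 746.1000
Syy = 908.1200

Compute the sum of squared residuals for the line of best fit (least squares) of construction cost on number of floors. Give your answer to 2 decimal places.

b = Sxy/Sxx = 746.1/655.5 = 1.138215
SSE = Syy − b·Sxy = 908.12 − 1.138215·746.1 = 58.897712

58.90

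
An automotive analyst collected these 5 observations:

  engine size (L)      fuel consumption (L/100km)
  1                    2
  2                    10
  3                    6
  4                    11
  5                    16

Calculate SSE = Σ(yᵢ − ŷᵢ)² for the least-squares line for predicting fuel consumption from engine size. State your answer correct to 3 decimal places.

n = 5, Σx = 15, Σy = 45, Σxy = 164, Σx² = 55, Σy² = 517
Sxx = Σx² − (Σx)²/n = 55 − 45 = 10
Sxy = Σxy − (Σx)(Σy)/n = 164 − 135 = 29
Syy = Σy² − (Σy)²/n = 517 − 405 = 112
b = Sxy/Sxx = 29/10 = 2.9
SSE = Syy − b·Sxy = 112 − 2.9·29 = 27.9

27.900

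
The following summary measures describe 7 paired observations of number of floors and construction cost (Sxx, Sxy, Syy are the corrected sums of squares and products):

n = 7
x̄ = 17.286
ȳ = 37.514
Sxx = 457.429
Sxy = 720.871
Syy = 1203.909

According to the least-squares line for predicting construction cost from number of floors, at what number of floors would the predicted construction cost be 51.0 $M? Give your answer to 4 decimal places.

25.8435

b = Sxy/Sxx = 720.871/457.429 = 1.575919
a = ȳ − b·x̄ = 37.514 − 1.575919·17.286 = 10.272666
Set a + b·x = 51.0: x = (51.0 − 10.272666) / 1.575919 = 25.843547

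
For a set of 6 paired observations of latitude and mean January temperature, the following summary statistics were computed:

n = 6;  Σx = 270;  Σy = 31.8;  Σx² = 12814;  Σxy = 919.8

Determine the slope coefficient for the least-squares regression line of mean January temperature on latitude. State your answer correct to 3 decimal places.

-0.770

Sxx = Σx² − (Σx)²/n = 12814 − 12150 = 664
Sxy = Σxy − (Σx)(Σy)/n = 919.8 − 1431 = -511.2
b = Sxy/Sxx = -511.2/664 = -0.769880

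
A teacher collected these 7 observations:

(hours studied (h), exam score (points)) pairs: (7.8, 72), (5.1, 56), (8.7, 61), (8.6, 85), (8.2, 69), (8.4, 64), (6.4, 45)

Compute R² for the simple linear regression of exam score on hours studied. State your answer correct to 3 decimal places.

0.403

n = 7, Σx = 53.2, Σy = 452, Σxy = 3500.3, Σx² = 415.26, Σy² = 30148
Sxx = Σx² − (Σx)²/n = 415.26 − 404.32 = 10.94
Sxy = Σxy − (Σx)(Σy)/n = 3500.3 − 3435.2 = 65.1
Syy = Σy² − (Σy)²/n = 30148 − 29186.285714 = 961.714286
R² = Sxy²/(Sxx·Syy) = (65.1)²/(10.94·961.714286) = 0.402808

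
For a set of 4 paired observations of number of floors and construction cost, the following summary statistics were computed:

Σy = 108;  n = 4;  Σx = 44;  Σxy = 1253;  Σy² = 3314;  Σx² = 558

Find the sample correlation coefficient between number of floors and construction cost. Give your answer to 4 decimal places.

Sxx = Σx² − (Σx)²/n = 558 − 484 = 74
Sxy = Σxy − (Σx)(Σy)/n = 1253 − 1188 = 65
Syy = Σy² − (Σy)²/n = 3314 − 2916 = 398
r = Sxy/√(Sxx·Syy) = 65/√(29452) = 65/171.615850 = 0.378753

0.3788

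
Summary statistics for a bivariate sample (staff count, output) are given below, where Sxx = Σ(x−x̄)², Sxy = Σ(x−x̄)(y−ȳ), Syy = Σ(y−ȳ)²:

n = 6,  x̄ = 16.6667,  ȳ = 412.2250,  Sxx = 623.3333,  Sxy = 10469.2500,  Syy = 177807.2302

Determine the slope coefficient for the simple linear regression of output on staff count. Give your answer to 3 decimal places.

16.796

b = Sxy/Sxx = 10469.25/623.3333 = 16.795589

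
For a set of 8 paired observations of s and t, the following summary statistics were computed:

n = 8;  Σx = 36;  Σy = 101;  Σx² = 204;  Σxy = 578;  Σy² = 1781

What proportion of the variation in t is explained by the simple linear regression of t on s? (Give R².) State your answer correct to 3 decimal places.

Sxx = Σx² − (Σx)²/n = 204 − 162 = 42
Sxy = Σxy − (Σx)(Σy)/n = 578 − 454.5 = 123.5
Syy = Σy² − (Σy)²/n = 1781 − 1275.125 = 505.875
R² = Sxy²/(Sxx·Syy) = (123.5)²/(42·505.875) = 0.717863

0.718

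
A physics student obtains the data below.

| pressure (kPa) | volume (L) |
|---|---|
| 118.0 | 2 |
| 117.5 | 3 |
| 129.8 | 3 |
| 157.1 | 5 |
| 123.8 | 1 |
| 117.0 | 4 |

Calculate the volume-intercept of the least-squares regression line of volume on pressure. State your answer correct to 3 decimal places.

n = 6, Σx = 763.2, Σy = 18, Σxy = 2355.2, Σx² = 98274.14
Sxx = Σx² − (Σx)²/n = 98274.14 − 97079.04 = 1195.1
Sxy = Σxy − (Σx)(Σy)/n = 2355.2 − 2289.6 = 65.6
b = Sxy/Sxx = 65.6/1195.1 = 0.054891
a = ȳ − b·x̄ = 3 − 0.054891·127.2 = -3.982110

-3.982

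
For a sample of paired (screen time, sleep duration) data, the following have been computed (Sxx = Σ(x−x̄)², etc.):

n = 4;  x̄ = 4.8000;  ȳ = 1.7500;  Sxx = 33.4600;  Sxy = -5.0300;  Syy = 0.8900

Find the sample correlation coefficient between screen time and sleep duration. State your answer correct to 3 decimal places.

-0.922

r = Sxy/√(Sxx·Syy) = -5.03/√(29.7794) = -5.03/5.457050 = -0.921743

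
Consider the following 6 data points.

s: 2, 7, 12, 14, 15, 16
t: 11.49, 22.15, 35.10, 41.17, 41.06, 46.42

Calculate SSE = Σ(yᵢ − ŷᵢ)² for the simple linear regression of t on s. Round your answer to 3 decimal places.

6.523

n = 6, Σx = 66, Σy = 197.39, Σxy = 2534.23, Σx² = 874, Σy² = 7390.3615
Sxx = Σx² − (Σx)²/n = 874 − 726 = 148
Sxy = Σxy − (Σx)(Σy)/n = 2534.23 − 2171.29 = 362.94
Syy = Σy² − (Σy)²/n = 7390.3615 − 6493.802017 = 896.559483
b = Sxy/Sxx = 362.94/148 = 2.452297
SSE = Syy − b·Sxy = 896.559483 − 2.452297·362.94 = 6.522702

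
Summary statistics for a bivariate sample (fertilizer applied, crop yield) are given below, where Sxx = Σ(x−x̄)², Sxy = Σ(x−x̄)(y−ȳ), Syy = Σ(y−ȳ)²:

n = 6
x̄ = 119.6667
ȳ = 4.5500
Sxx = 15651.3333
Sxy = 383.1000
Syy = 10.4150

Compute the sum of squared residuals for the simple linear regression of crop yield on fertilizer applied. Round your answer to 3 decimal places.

b = Sxy/Sxx = 383.1/15651.3333 = 0.024477
SSE = Syy − b·Sxy = 10.415 − 0.024477·383.1 = 1.037805

1.038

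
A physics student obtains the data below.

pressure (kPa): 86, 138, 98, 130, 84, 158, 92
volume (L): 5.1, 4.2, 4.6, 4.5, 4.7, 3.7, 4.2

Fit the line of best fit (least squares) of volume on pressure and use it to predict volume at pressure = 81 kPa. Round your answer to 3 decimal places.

n = 7, Σx = 786, Σy = 31, Σxy = 3419.8, Σx² = 93428
Sxx = Σx² − (Σx)²/n = 93428 − 88256.571429 = 5171.428571
Sxy = Σxy − (Σx)(Σy)/n = 3419.8 − 3480.857143 = -61.057143
b = Sxy/Sxx = -61.057143/5171.428571 = -0.011807
a = ȳ − b·x̄ = 4.428571 − (-0.011807)·112.285714 = 5.754287
ŷ(81) = a + b·81 = 5.754287 + (-0.011807)·81 = 4.797950

4.798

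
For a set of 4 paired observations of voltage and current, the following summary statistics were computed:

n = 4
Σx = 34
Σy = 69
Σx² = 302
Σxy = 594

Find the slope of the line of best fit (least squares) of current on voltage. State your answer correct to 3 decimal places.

0.577

Sxx = Σx² − (Σx)²/n = 302 − 289 = 13
Sxy = Σxy − (Σx)(Σy)/n = 594 − 586.5 = 7.5
b = Sxy/Sxx = 7.5/13 = 0.576923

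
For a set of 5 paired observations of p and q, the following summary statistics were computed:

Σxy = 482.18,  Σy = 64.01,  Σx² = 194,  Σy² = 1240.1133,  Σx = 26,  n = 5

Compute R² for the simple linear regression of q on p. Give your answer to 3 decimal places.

Sxx = Σx² − (Σx)²/n = 194 − 135.2 = 58.8
Sxy = Σxy − (Σx)(Σy)/n = 482.18 − 332.852 = 149.328
Syy = Σy² − (Σy)²/n = 1240.1133 − 819.45602 = 420.65728
R² = Sxy²/(Sxx·Syy) = (149.328)²/(58.8·420.65728) = 0.901523

0.902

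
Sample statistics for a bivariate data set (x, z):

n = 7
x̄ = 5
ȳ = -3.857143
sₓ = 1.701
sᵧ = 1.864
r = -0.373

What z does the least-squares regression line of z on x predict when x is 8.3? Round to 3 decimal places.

b = r · sᵧ/sₓ = -0.373 · 1.864/1.701 = -0.408743
a = ȳ − b·x̄ = -3.857143 − (-0.408743)·5 = -1.813428
ŷ(8.3) = a + b·8.3 = -1.813428 + (-0.408743)·8.3 = -5.205995

-5.206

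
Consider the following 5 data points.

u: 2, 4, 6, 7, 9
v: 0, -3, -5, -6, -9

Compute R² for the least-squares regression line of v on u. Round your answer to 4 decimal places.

n = 5, Σx = 28, Σy = -23, Σxy = -165, Σx² = 186, Σy² = 151
Sxx = Σx² − (Σx)²/n = 186 − 156.8 = 29.2
Sxy = Σxy − (Σx)(Σy)/n = -165 − (-128.8) = -36.2
Syy = Σy² − (Σy)²/n = 151 − 105.8 = 45.2
R² = Sxy²/(Sxx·Syy) = (-36.2)²/(29.2·45.2) = 0.992878

0.9929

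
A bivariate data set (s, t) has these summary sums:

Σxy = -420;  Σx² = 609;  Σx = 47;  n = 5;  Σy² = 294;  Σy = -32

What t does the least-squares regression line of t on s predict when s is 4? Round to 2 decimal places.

Sxx = Σx² − (Σx)²/n = 609 − 441.8 = 167.2
Sxy = Σxy − (Σx)(Σy)/n = -420 − (-300.8) = -119.2
b = Sxy/Sxx = -119.2/167.2 = -0.712919
a = ȳ − b·x̄ = -6.4 − (-0.712919)·9.4 = 0.301435
ŷ(4) = a + b·4 = 0.301435 + (-0.712919)·4 = -2.550239

-2.55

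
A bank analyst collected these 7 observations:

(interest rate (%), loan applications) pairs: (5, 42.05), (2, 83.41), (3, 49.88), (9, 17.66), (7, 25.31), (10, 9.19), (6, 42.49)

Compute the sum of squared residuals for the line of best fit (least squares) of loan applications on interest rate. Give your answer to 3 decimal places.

n = 7, Σx = 42, Σy = 269.99, Σxy = 1209.66, Σx² = 304, Σy² = 14055.7729
Sxx = Σx² − (Σx)²/n = 304 − 252 = 52
Sxy = Σxy − (Σx)(Σy)/n = 1209.66 − 1619.94 = -410.28
Syy = Σy² − (Σy)²/n = 14055.7729 − 10413.5143 = 3642.2586
b = Sxy/Sxx = -410.28/52 = -7.89
SSE = Syy − b·Sxy = 3642.2586 − (-7.89)·(-410.28) = 405.1494

405.149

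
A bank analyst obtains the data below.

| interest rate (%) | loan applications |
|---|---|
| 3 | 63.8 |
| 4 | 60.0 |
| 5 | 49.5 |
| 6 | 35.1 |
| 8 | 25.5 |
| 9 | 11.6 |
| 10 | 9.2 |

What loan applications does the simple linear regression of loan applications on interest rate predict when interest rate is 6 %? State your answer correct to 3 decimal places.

n = 7, Σx = 45, Σy = 254.7, Σxy = 1289.9, Σx² = 331
Sxx = Σx² − (Σx)²/n = 331 − 289.285714 = 41.714286
Sxy = Σxy − (Σx)(Σy)/n = 1289.9 − 1637.357143 = -347.457143
b = Sxy/Sxx = -347.457143/41.714286 = -8.329452
a = ȳ − b·x̄ = 36.385714 − (-8.329452)·6.428571 = 89.932192
ŷ(6) = a + b·6 = 89.932192 + (-8.329452)·6 = 39.955479

39.955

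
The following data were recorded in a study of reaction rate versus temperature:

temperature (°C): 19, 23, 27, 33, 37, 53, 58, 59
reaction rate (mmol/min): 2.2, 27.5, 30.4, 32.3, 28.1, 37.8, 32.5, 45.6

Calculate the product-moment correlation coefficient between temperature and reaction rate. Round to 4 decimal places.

0.7471

n = 8, Σx = 309, Σy = 236.4, Σxy = 10179.5, Σx² = 13731, Σy² = 8082.6
Sxx = Σx² − (Σx)²/n = 13731 − 11935.125 = 1795.875
Sxy = Σxy − (Σx)(Σy)/n = 10179.5 − 9130.95 = 1048.55
Syy = Σy² − (Σy)²/n = 8082.6 − 6985.62 = 1096.98
r = Sxy/√(Sxx·Syy) = 1048.55/√(1970038.9575) = 1048.55/1403.580763 = 0.747054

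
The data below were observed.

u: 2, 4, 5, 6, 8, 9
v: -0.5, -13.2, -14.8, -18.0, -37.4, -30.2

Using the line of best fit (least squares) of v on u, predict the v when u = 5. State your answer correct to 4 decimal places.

n = 6, Σx = 34, Σy = -114.1, Σxy = -806.8, Σx² = 226
Sxx = Σx² − (Σx)²/n = 226 − 192.666667 = 33.333333
Sxy = Σxy − (Σx)(Σy)/n = -806.8 − (-646.566667) = -160.233333
b = Sxy/Sxx = -160.233333/33.333333 = -4.807
a = ȳ − b·x̄ = -19.016667 − (-4.807)·5.666667 = 8.223
ŷ(5) = a + b·5 = 8.223 + (-4.807)·5 = -15.812

-15.8120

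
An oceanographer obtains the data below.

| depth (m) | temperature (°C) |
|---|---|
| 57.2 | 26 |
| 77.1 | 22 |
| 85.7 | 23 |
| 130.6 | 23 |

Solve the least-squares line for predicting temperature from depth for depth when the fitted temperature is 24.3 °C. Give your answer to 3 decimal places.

n = 4, Σx = 350.6, Σy = 94, Σxy = 8158.3, Σx² = 33617.1
Sxx = Σx² − (Σx)²/n = 33617.1 − 30730.09 = 2887.01
Sxy = Σxy − (Σx)(Σy)/n = 8158.3 − 8239.1 = -80.8
b = Sxy/Sxx = -80.8/2887.01 = -0.027987
a = ȳ − b·x̄ = 23.5 − (-0.027987)·87.65 = 25.953099
Set a + b·x = 24.3: x = (24.3 − 25.953099) / (-0.027987) = 59.065743

59.066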